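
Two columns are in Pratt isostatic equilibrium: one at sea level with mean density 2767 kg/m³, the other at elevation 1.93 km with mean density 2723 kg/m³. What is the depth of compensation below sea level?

119 km

ρ_ref D = ρ (D + h) → D (ρ_ref − ρ) = ρ h.
D = ρ h/(ρ_ref − ρ) = 2723 × 1.93 km/(2767 − 2723) = 119 km.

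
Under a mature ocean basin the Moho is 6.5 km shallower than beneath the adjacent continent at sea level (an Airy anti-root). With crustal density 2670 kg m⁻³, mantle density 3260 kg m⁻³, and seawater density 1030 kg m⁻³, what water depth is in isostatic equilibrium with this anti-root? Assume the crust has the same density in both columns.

Replacing a thickness d of crust by seawater at the top must be balanced by replacing crust with mantle at the base: d (ρ_c − ρ_w) = a (ρ_m − ρ_c).
d = a (ρ_m − ρ_c)/(ρ_c − ρ_w) = 6.5 km × 590/1640 = 2.34 km.

2.34 km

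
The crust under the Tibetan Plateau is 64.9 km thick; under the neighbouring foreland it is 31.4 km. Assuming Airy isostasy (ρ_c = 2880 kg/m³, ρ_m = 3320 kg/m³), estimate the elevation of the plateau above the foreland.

4.44 km

Excess crust Δ = 64.9 km − 31.4 km = 33.5 km, split between elevation h and root r with h + r = Δ.
Airy balance ρ_c h = (ρ_m − ρ_c) r gives r = h ρ_c/(ρ_m − ρ_c), so h (1 + ρ_c/(ρ_m − ρ_c)) = Δ, i.e. h = Δ (ρ_m − ρ_c)/ρ_m.
h = 33.5 km × 440/3320 = 4.44 km.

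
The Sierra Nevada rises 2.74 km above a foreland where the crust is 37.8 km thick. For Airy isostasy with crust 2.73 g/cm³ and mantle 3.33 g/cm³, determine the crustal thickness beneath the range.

Root depth r = h ρ_c / (ρ_m − ρ_c) = 2.74 km × 2.73 / 0.6 = 12.47 km.
Total thickness = T + h + r = 37.8 km + 2.74 km + 12.47 km = 53 km.

53 km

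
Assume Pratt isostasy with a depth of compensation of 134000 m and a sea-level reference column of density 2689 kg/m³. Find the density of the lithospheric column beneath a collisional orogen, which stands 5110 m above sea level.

Pratt balance: ρ_ref D = ρ (D + h).
ρ = ρ_ref D/(D + h) = 2689 × 134000 m/(134000 m + 5110 m) = 2590 kg/m³.

2590 kg/m³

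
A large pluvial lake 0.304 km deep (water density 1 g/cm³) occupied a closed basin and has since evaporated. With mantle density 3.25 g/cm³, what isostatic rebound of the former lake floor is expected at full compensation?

0.0935 km

u = d ρ_w/ρ_m = 0.304 km × 1/3.25 = 0.0935 km.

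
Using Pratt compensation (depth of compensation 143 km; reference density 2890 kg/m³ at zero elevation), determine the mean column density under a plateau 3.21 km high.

Pratt balance: ρ_ref D = ρ (D + h).
ρ = ρ_ref D/(D + h) = 2890 × 143 km/(143 km + 3.21 km) = 2830 kg/m³.

2830 kg/m³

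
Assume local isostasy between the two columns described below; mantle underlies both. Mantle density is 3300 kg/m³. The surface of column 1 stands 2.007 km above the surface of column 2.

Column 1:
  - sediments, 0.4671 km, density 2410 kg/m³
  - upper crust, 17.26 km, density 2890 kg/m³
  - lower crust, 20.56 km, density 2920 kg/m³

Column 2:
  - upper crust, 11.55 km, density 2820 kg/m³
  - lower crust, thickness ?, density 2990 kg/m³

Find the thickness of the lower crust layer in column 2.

10.1 km

Take the compensation level at the base of the deeper column (depth z_c below the surface of column 1) and equate Σ ρ_i t_i down to z_c; mantle fills any gap and the z_c terms cancel.
Column 1: 0.4671×2410 + 17.26×2890 + 20.56×2920 + (z_c − 38.2871)×3300
Column 2: 2.007×0 + 11.55×2820 + x×2990 + (z_c − 2.007 − 11.55 − x)×3300
The z_c×3300 term appears on both sides and cancels. Collect the known terms of each column as K = Σ(ρt)_known − 3300 × (depth of known layers): K_1 = 111042.311 − 3300×38.2871 = −15305.119; K_2 = 32571 − 3300×(2.007 + 11.55) = −12167.1.
Balance: K_1 = K_2 − x×(3300 − 2990), so x = (K_2 − K_1)/(3300 − 2990) = 3138.02/310 = 10.1 km.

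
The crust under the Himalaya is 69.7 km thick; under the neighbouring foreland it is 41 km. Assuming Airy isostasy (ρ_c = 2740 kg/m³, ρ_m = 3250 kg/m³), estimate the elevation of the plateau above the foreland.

Excess crust Δ = 69.7 km − 41 km = 28.7 km, split between elevation h and root r with h + r = Δ.
Airy balance ρ_c h = (ρ_m − ρ_c) r gives r = h ρ_c/(ρ_m − ρ_c), so h (1 + ρ_c/(ρ_m − ρ_c)) = Δ, i.e. h = Δ (ρ_m − ρ_c)/ρ_m.
h = 28.7 km × 510/3250 = 4.5 km.

4.5 km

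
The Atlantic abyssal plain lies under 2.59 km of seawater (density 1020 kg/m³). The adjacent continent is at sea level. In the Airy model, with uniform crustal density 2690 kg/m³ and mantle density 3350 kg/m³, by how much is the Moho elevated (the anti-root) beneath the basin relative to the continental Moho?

For local isostatic compensation: replacing crust with seawater at the top is compensated by replacing crust with mantle at the base: d (ρ_c − ρ_w) = a (ρ_m − ρ_c).
a = d (ρ_c − ρ_w)/(ρ_m − ρ_c) = 2.59 km × 1670/660 = 6.55 km.

6.55 km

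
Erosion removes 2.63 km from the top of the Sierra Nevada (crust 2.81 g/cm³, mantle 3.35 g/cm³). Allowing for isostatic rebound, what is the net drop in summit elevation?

0.424 km

Rebound u = e ρ_c/ρ_m = 2.63 km × 2.81/3.35 = 2.206 km.
Net surface drop = e − u = 2.63 km − 2.206 km = e (ρ_m − ρ_c)/ρ_m = 0.424 km.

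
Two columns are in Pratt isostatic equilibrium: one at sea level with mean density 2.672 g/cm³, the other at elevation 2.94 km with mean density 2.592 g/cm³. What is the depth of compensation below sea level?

ρ_ref D = ρ (D + h) → D (ρ_ref − ρ) = ρ h.
D = ρ h/(ρ_ref − ρ) = 2.592 × 2.94 km/(2.672 − 2.592) = 95.3 km.

95.3 km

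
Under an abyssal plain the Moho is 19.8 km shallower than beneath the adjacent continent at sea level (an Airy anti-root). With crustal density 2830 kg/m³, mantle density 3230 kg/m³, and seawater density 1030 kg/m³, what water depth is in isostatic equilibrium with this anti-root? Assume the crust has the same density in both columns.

Replacing a thickness d of crust by seawater at the top must be balanced by replacing crust with mantle at the base: d (ρ_c − ρ_w) = a (ρ_m − ρ_c).
d = a (ρ_m − ρ_c)/(ρ_c − ρ_w) = 19.8 km × 400/1800 = 4.4 km.

4.4 km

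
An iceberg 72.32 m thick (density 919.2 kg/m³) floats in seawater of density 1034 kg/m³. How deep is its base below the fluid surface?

64.3 m

Draft d = t ρ_obj/ρ_fluid = 72.32 m × 919.2/1034 = 64.3 m.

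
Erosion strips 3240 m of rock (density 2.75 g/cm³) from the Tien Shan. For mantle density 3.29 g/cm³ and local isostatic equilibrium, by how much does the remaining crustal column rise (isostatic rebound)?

2710 m

Unloading: uplift u = e ρ_c/ρ_m = 3240 m × 2.75/3.29 = 2710 m.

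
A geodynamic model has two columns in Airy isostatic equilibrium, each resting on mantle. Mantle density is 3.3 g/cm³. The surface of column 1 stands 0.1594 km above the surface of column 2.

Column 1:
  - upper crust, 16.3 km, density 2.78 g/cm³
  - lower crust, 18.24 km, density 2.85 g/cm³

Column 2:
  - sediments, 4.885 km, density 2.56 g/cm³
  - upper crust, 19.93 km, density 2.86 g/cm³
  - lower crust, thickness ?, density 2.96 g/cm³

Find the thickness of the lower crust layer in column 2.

Take the compensation level at the base of the deeper column (depth z_c below the surface of column 1) and equate Σ ρ_i t_i down to z_c; mantle fills any gap and the z_c terms cancel.
Column 1: 16.3×2.78 + 18.24×2.85 + (z_c − 34.54)×3.3
Column 2: 0.1594×0 + 4.885×2.56 + 19.93×2.86 + x×2.96 + (z_c − 0.1594 − 24.815 − x)×3.3
The z_c×3.3 term appears on both sides and cancels. Collect the known terms of each column as K = Σ(ρt)_known − 3.3 × (depth of known layers): K_1 = 97.298 − 3.3×34.54 = −16.684; K_2 = 69.5054 − 3.3×(0.1594 + 24.815) = −12.91012.
Balance: K_1 = K_2 − x×(3.3 − 2.96), so x = (K_2 − K_1)/(3.3 − 2.96) = 3.77388/0.34 = 11.1 km.

11.1 km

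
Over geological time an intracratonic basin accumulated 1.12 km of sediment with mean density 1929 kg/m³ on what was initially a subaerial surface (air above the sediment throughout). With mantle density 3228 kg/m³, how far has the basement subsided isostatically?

0.669 km

Subaerial load: s = t ρ_sed / ρ_m = 1.12 km × 1929/3228 = 0.669 km.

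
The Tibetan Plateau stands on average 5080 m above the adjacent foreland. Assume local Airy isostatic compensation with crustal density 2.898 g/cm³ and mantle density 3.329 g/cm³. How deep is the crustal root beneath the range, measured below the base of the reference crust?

Balancing pressure at the compensation depth: the weight of the topography is balanced by the buoyancy of the root, ρ_c h = (ρ_m − ρ_c) r.
r = h · ρ_c / (ρ_m − ρ_c) = 5080 m × 2.898 / (3.329 − 2.898) = 34200 m.

34200 m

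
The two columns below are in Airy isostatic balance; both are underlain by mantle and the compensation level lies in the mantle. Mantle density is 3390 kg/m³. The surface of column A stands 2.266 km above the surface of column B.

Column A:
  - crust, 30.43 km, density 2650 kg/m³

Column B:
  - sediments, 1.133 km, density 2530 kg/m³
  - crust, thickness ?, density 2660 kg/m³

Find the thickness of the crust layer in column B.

19 km

Take the compensation level at the base of the deeper column (depth z_c below the surface of column A) and equate Σ ρ_i t_i down to z_c; mantle fills any gap and the z_c terms cancel.
Column A: 30.43×2650 + (z_c − 30.43)×3390
Column B: 2.266×0 + 1.133×2530 + x×2660 + (z_c − 2.266 − 1.133 − x)×3390
The z_c×3390 term appears on both sides and cancels. Collect the known terms of each column as K = Σ(ρt)_known − 3390 × (depth of known layers): K_A = 80639.5 − 3390×30.43 = −22518.2; K_B = 2866.49 − 3390×(2.266 + 1.133) = −8656.12.
Balance: K_A = K_B − x×(3390 − 2660), so x = (K_B − K_A)/(3390 − 2660) = 13862.1/730 = 19 km.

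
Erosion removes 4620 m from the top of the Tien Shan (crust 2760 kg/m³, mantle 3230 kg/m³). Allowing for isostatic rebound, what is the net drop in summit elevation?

672 m

Rebound u = e ρ_c/ρ_m = 4620 m × 2760/3230 = 3948 m.
Net surface drop = e − u = 4620 m − 3948 m = e (ρ_m − ρ_c)/ρ_m = 672 m.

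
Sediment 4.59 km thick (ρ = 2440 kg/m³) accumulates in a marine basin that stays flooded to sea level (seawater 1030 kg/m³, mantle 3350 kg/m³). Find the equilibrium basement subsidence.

Submarine loading: the sediment displaces seawater, and the subsidence is in turn flooded, so s (ρ_m − ρ_w) = t (ρ_sed − ρ_w).
s = 4.59 km × (2440 − 1030) / (3350 − 1030) = 2.79 km.

2.79 km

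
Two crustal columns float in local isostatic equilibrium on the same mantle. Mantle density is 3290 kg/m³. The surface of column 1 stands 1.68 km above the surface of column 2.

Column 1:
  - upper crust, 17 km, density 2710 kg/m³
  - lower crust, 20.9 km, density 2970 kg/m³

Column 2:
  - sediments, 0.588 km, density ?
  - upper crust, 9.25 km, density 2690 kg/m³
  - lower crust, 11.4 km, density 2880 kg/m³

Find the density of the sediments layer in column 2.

1930 kg/m³

Take the compensation level at the base of the deeper column (depth z_c below the surface of column 1) and equate Σ ρ_i t_i down to z_c; mantle fills any gap and the z_c terms cancel.
Column 1: 17×2710 + 20.9×2970 + (z_c − 37.9)×3290
Column 2: 1.68×0 + 0.588×ρ + 9.25×2690 + 11.4×2880 + (z_c − 1.68 − 21.238)×3290
The z_c×3290 term appears on both sides and cancels. Collect the known terms of each column as K = Σ(ρt)_known − 3290 × (depth of known layers): K_1 = 108143 − 3290×37.9 = −16548; K_2 = 57714.5 − 3290×(1.68 + 21.238) = −17685.72.
Balance: K_1 = K_2 + 0.588×ρ, so ρ = (K_1 − K_2)/0.588 = 1137.72/0.588 = 1930 kg/m³.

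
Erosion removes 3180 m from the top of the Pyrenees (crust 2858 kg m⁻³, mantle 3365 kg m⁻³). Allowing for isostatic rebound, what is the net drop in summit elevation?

Rebound u = e ρ_c/ρ_m = 3180 m × 2858/3365 = 2701 m.
Net surface drop = e − u = 3180 m − 2701 m = e (ρ_m − ρ_c)/ρ_m = 479 m.

479 m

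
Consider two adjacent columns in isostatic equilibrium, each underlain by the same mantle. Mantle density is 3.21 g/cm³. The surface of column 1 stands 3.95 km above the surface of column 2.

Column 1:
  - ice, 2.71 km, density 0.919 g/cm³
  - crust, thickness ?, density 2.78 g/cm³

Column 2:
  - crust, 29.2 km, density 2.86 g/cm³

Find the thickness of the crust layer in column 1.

38.8 km

Take the compensation level at the base of the deeper column (depth z_c below the surface of column 1) and equate Σ ρ_i t_i down to z_c; mantle fills any gap and the z_c terms cancel.
Column 1: 2.71×0.919 + x×2.78 + (z_c − 2.71 − x)×3.21
Column 2: 3.95×0 + 29.2×2.86 + (z_c − 3.95 − 29.2)×3.21
The z_c×3.21 term appears on both sides and cancels. Collect the known terms of each column as K = Σ(ρt)_known − 3.21 × (depth of known layers): K_1 = 2.49049 − 3.21×2.71 = −6.20861; K_2 = 83.512 − 3.21×(3.95 + 29.2) = −22.8995.
Balance: K_1 − x×(3.21 − 2.78) = K_2, so x = (K_1 − K_2)/(3.21 − 2.78) = 16.6909/0.43 = 38.8 km.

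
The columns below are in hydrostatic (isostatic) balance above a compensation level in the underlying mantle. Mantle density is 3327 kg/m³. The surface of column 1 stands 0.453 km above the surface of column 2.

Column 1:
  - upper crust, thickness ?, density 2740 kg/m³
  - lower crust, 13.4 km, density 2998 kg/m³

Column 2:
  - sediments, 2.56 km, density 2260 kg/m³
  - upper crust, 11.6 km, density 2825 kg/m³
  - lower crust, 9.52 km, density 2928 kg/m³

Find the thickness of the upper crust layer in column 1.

Take the compensation level at the base of the deeper column (depth z_c below the surface of column 1) and equate Σ ρ_i t_i down to z_c; mantle fills any gap and the z_c terms cancel.
Column 1: x×2740 + 13.4×2998 + (z_c − 13.4 − x)×3327
Column 2: 0.453×0 + 2.56×2260 + 11.6×2825 + 9.52×2928 + (z_c − 0.453 − 23.68)×3327
The z_c×3327 term appears on both sides and cancels. Collect the known terms of each column as K = Σ(ρt)_known − 3327 × (depth of known layers): K_1 = 40173.2 − 3327×13.4 = −4408.6; K_2 = 66430.16 − 3327×(0.453 + 23.68) = −13860.331.
Balance: K_1 − x×(3327 − 2740) = K_2, so x = (K_1 − K_2)/(3327 − 2740) = 9451.73/587 = 16.1 km.

16.1 km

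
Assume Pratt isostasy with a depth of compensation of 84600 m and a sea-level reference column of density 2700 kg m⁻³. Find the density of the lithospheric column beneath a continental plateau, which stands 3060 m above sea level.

Pratt balance: ρ_ref D = ρ (D + h).
ρ = ρ_ref D/(D + h) = 2700 × 84600 m/(84600 m + 3060 m) = 2610 kg m⁻³.

2610 kg m⁻³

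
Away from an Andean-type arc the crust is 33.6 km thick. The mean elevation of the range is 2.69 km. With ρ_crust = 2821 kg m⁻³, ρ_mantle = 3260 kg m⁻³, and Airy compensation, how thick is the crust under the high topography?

53.6 km

Root depth r = h ρ_c / (ρ_m − ρ_c) = 2.69 km × 2821 / 439 = 17.29 km.
Total thickness = T + h + r = 33.6 km + 2.69 km + 17.29 km = 53.6 km.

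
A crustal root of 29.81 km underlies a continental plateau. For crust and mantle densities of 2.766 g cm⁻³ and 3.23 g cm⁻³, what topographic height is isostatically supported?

5 km

Equating mass per unit area of the two columns: ρ_c h = (ρ_m − ρ_c) r.
h = r (ρ_m − ρ_c) / ρ_c = 29.81 km × (3.23 − 2.766) / 2.766 = 5 km.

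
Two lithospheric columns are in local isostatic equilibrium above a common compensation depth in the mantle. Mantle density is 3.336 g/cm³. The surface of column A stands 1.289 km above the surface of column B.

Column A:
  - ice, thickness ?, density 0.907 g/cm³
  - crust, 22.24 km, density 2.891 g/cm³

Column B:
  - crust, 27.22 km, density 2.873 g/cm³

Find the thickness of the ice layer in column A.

Take the compensation level at the base of the deeper column (depth z_c below the surface of column A) and equate Σ ρ_i t_i down to z_c; mantle fills any gap and the z_c terms cancel.
Column A: x×0.907 + 22.24×2.891 + (z_c − 22.24 − x)×3.336
Column B: 1.289×0 + 27.22×2.873 + (z_c − 1.289 − 27.22)×3.336
The z_c×3.336 term appears on both sides and cancels. Collect the known terms of each column as K = Σ(ρt)_known − 3.336 × (depth of known layers): K_A = 64.29584 − 3.336×22.24 = −9.8968; K_B = 78.20306 − 3.336×(1.289 + 27.22) = −16.902964.
Balance: K_A − x×(3.336 − 0.907) = K_B, so x = (K_A − K_B)/(3.336 − 0.907) = 7.00616/2.429 = 2.88 km.

2.88 km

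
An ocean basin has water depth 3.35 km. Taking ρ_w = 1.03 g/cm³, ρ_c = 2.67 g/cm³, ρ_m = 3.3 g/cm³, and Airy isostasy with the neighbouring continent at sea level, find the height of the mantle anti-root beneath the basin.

In Airy isostatic equilibrium: replacing crust with seawater at the top is compensated by replacing crust with mantle at the base: d (ρ_c − ρ_w) = a (ρ_m − ρ_c).
a = d (ρ_c − ρ_w)/(ρ_m − ρ_c) = 3.35 km × 1.64/0.63 = 8.72 km.

8.72 km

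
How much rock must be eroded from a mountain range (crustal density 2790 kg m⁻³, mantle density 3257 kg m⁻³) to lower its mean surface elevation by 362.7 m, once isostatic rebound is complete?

2530 m

Net drop Δ = e − u = e − e ρ_c/ρ_m = e (ρ_m − ρ_c)/ρ_m.
e = Δ ρ_m/(ρ_m − ρ_c) = 362.7 m × 3257/467 = 2530 m.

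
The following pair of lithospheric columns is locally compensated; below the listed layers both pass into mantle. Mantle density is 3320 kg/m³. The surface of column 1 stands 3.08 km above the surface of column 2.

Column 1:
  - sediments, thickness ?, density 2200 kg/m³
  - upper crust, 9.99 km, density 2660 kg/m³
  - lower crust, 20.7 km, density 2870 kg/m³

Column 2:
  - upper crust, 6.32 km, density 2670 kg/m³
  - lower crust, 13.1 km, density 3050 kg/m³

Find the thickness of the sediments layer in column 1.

1.75 km

Take the compensation level at the base of the deeper column (depth z_c below the surface of column 1) and equate Σ ρ_i t_i down to z_c; mantle fills any gap and the z_c terms cancel.
Column 1: x×2200 + 9.99×2660 + 20.7×2870 + (z_c − 30.69 − x)×3320
Column 2: 3.08×0 + 6.32×2670 + 13.1×3050 + (z_c − 3.08 − 19.42)×3320
The z_c×3320 term appears on both sides and cancels. Collect the known terms of each column as K = Σ(ρt)_known − 3320 × (depth of known layers): K_1 = 85982.4 − 3320×30.69 = −15908.4; K_2 = 56829.4 − 3320×(3.08 + 19.42) = −17870.6.
Balance: K_1 − x×(3320 − 2200) = K_2, so x = (K_1 − K_2)/(3320 − 2200) = 1962.2/1120 = 1.75 km.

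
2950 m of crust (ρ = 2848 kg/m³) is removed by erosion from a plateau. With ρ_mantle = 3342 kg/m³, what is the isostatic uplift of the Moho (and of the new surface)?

2510 m

Unloading: uplift u = e ρ_c/ρ_m = 2950 m × 2848/3342 = 2510 m.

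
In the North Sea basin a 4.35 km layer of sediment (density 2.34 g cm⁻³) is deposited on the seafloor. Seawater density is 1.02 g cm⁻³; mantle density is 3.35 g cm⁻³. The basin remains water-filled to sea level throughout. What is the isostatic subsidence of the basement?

Submarine loading: the sediment displaces seawater, and the subsidence is in turn flooded, so s (ρ_m − ρ_w) = t (ρ_sed − ρ_w).
s = 4.35 km × (2.34 − 1.02) / (3.35 − 1.02) = 2.46 km.

2.46 km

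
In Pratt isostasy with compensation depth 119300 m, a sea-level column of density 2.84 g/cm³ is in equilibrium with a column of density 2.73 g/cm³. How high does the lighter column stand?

4810 m

ρ_ref D = ρ (D + h) → h = D (ρ_ref − ρ)/ρ.
h = 119300 m × (2.84 − 2.73)/2.73 = 4810 m.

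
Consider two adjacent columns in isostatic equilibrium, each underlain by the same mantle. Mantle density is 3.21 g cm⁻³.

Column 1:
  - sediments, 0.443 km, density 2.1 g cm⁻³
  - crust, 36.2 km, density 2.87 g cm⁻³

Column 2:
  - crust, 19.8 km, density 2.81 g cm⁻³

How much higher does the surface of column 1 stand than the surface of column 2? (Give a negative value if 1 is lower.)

For any compensation level in the mantle, the mantle terms cancel and isostasy reduces to e = (Σt_1 − Σt_2) − (Σ(ρt)_1 − Σ(ρt)_2) / ρ_m.
Σt_1 = 36.643 km; Σt_2 = 19.8 km; Σ(ρt)_1 = 104.8243; Σ(ρt)_2 = 55.638 (in km·g cm⁻³).
e = (36.643 − 19.8) − (104.8243 − 55.638) / 3.21 = 1.52 km.

1.52 km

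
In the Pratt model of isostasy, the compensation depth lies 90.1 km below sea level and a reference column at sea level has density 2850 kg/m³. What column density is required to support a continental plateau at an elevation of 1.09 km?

Pratt balance: ρ_ref D = ρ (D + h).
ρ = ρ_ref D/(D + h) = 2850 × 90.1 km/(90.1 km + 1.09 km) = 2820 kg/m³.

2820 kg/m³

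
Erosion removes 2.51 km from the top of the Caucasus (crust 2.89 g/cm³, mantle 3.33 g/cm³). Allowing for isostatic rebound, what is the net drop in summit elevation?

Rebound u = e ρ_c/ρ_m = 2.51 km × 2.89/3.33 = 2.178 km.
Net surface drop = e − u = 2.51 km − 2.178 km = e (ρ_m − ρ_c)/ρ_m = 0.332 km.

0.332 km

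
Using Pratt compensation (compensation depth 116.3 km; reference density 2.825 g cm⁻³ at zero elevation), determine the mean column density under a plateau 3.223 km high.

Pratt balance: ρ_ref D = ρ (D + h).
ρ = ρ_ref D/(D + h) = 2.825 × 116.3 km/(116.3 km + 3.223 km) = 2.75 g cm⁻³.

2.75 g cm⁻³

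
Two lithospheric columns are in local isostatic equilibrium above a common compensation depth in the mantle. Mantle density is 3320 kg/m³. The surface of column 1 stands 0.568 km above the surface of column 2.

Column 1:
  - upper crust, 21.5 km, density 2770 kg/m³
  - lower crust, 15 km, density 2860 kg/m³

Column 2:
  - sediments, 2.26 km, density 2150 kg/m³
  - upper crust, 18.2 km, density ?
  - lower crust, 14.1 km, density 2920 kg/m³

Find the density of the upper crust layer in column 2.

2850 kg/m³

Take the compensation level at the base of the deeper column (depth z_c below the surface of column 1) and equate Σ ρ_i t_i down to z_c; mantle fills any gap and the z_c terms cancel.
Column 1: 21.5×2770 + 15×2860 + (z_c − 36.5)×3320
Column 2: 0.568×0 + 2.26×2150 + 18.2×ρ + 14.1×2920 + (z_c − 0.568 − 34.56)×3320
The z_c×3320 term appears on both sides and cancels. Collect the known terms of each column as K = Σ(ρt)_known − 3320 × (depth of known layers): K_1 = 102455 − 3320×36.5 = −18725; K_2 = 46031 − 3320×(0.568 + 34.56) = −70593.96.
Balance: K_1 = K_2 + 18.2×ρ, so ρ = (K_1 − K_2)/18.2 = 51869/18.2 = 2850 kg/m³.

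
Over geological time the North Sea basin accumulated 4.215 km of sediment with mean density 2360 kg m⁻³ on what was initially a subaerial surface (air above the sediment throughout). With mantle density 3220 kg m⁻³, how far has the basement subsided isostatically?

Subaerial load: s = t ρ_sed / ρ_m = 4.215 km × 2360/3220 = 3.09 km.

3.09 km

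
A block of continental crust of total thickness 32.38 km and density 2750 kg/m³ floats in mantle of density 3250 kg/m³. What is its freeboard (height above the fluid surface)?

4.98 km

Floating equilibrium: submerged depth d = t ρ_obj/ρ_fluid = 32.38 km × 2750/3250 = 27.4 km.
Freeboard = t − d = 32.38 km − 27.4 km = 4.98 km.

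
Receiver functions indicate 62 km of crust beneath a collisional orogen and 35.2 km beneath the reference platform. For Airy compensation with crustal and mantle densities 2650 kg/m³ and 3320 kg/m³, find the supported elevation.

5.41 km

Excess crust Δ = 62 km − 35.2 km = 26.8 km, split between elevation h and root r with h + r = Δ.
Airy balance ρ_c h = (ρ_m − ρ_c) r gives r = h ρ_c/(ρ_m − ρ_c), so h (1 + ρ_c/(ρ_m − ρ_c)) = Δ, i.e. h = Δ (ρ_m − ρ_c)/ρ_m.
h = 26.8 km × 670/3320 = 5.41 km.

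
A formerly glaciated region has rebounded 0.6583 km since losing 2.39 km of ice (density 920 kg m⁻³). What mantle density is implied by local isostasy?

ρ_m = ρ_ice t / u = 920 × 2.39 km/0.6583 km = 3340 kg m⁻³.

3340 kg m⁻³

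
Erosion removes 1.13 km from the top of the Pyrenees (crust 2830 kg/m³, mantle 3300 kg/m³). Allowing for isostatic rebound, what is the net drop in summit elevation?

Rebound u = e ρ_c/ρ_m = 1.13 km × 2830/3300 = 0.9691 km.
Net surface drop = e − u = 1.13 km − 0.9691 km = e (ρ_m − ρ_c)/ρ_m = 0.161 km.

0.161 km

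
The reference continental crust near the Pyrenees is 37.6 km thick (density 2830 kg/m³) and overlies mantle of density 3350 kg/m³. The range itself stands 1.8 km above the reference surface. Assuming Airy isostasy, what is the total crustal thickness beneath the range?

49.2 km

Root depth r = h ρ_c / (ρ_m − ρ_c) = 1.8 km × 2830 / 520 = 9.796 km.
Total thickness = T + h + r = 37.6 km + 1.8 km + 9.796 km = 49.2 km.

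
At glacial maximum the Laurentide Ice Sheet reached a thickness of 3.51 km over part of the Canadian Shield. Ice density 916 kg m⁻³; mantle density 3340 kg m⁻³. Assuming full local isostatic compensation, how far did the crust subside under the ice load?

0.963 km

Balancing pressure at the compensation depth: the ice load ρ_ice t is balanced by mantle displaced below, ρ_m s.
s = t ρ_ice / ρ_m = 3.51 km × 916/3340 = 0.963 km.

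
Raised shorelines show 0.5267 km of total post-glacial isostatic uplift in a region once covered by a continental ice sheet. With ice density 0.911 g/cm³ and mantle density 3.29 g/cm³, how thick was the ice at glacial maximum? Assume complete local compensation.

1.9 km

u = t ρ_ice/ρ_m → t = u ρ_m/ρ_ice = 0.5267 km × 3.29/0.911 = 1.9 km.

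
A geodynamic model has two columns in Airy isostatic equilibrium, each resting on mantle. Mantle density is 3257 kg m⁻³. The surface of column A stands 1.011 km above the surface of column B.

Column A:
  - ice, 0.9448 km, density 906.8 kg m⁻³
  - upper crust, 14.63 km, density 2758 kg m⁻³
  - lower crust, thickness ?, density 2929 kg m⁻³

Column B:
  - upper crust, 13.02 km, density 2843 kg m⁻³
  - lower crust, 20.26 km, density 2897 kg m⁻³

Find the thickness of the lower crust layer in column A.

19.7 km

Take the compensation level at the base of the deeper column (depth z_c below the surface of column A) and equate Σ ρ_i t_i down to z_c; mantle fills any gap and the z_c terms cancel.
Column A: 0.9448×906.8 + 14.63×2758 + x×2929 + (z_c − 15.5748 − x)×3257
Column B: 1.011×0 + 13.02×2843 + 20.26×2897 + (z_c − 1.011 − 33.28)×3257
The z_c×3257 term appears on both sides and cancels. Collect the known terms of each column as K = Σ(ρt)_known − 3257 × (depth of known layers): K_A = 41206.2846 − 3257×15.5748 = −9520.83896; K_B = 95709.08 − 3257×(1.011 + 33.28) = −15976.707.
Balance: K_A − x×(3257 − 2929) = K_B, so x = (K_A − K_B)/(3257 − 2929) = 6455.87/328 = 19.7 km.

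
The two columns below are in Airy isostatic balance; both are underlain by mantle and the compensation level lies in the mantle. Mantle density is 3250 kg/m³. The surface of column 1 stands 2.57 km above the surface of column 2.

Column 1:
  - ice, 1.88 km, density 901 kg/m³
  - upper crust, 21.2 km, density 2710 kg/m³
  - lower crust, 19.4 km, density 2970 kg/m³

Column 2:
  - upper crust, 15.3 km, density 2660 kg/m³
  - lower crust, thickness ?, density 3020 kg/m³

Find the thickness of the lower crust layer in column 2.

Take the compensation level at the base of the deeper column (depth z_c below the surface of column 1) and equate Σ ρ_i t_i down to z_c; mantle fills any gap and the z_c terms cancel.
Column 1: 1.88×901 + 21.2×2710 + 19.4×2970 + (z_c − 42.48)×3250
Column 2: 2.57×0 + 15.3×2660 + x×3020 + (z_c − 2.57 − 15.3 − x)×3250
The z_c×3250 term appears on both sides and cancels. Collect the known terms of each column as K = Σ(ρt)_known − 3250 × (depth of known layers): K_1 = 116763.88 − 3250×42.48 = −21296.12; K_2 = 40698 − 3250×(2.57 + 15.3) = −17379.5.
Balance: K_1 = K_2 − x×(3250 − 3020), so x = (K_2 − K_1)/(3250 − 3020) = 3916.62/230 = 17 km.

17 km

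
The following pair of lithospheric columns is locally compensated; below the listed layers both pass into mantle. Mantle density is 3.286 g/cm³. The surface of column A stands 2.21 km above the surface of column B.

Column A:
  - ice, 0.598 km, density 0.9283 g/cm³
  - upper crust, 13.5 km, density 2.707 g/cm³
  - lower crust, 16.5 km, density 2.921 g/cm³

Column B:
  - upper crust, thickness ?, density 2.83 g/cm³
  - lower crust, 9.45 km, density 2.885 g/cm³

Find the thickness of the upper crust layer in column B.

Take the compensation level at the base of the deeper column (depth z_c below the surface of column A) and equate Σ ρ_i t_i down to z_c; mantle fills any gap and the z_c terms cancel.
Column A: 0.598×0.9283 + 13.5×2.707 + 16.5×2.921 + (z_c − 30.598)×3.286
Column B: 2.21×0 + x×2.83 + 9.45×2.885 + (z_c − 2.21 − 9.45 − x)×3.286
The z_c×3.286 term appears on both sides and cancels. Collect the known terms of each column as K = Σ(ρt)_known − 3.286 × (depth of known layers): K_A = 85.2961234 − 3.286×30.598 = −15.2489046; K_B = 27.26325 − 3.286×(2.21 + 9.45) = −11.05151.
Balance: K_A = K_B − x×(3.286 − 2.83), so x = (K_B − K_A)/(3.286 − 2.83) = 4.19739/0.456 = 9.2 km.

9.2 km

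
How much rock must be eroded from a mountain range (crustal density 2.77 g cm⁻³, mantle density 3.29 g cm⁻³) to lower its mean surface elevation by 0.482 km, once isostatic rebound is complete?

3.05 km

Net drop Δ = e − u = e − e ρ_c/ρ_m = e (ρ_m − ρ_c)/ρ_m.
e = Δ ρ_m/(ρ_m − ρ_c) = 0.482 km × 3.29/0.52 = 3.05 km.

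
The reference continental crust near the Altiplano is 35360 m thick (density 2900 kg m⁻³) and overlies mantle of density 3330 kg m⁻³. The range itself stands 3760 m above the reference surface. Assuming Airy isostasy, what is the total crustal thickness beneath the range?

Root depth r = h ρ_c / (ρ_m − ρ_c) = 3760 m × 2900 / 430 = 25360 m.
Total thickness = T + h + r = 35360 m + 3760 m + 25360 m = 64500 m.

64500 m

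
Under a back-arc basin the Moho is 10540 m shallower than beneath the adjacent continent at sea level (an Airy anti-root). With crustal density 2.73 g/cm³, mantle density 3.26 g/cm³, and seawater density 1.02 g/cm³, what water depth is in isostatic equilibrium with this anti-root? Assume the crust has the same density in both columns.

Replacing a thickness d of crust by seawater at the top must be balanced by replacing crust with mantle at the base: d (ρ_c − ρ_w) = a (ρ_m − ρ_c).
d = a (ρ_m − ρ_c)/(ρ_c − ρ_w) = 10540 m × 0.53/1.71 = 3270 m.

3270 m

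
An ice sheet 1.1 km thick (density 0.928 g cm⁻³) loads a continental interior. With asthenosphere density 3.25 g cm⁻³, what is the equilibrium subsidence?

Isostatic balance requires: the ice load ρ_ice t is balanced by mantle displaced below, ρ_m s.
s = t ρ_ice / ρ_m = 1.1 km × 0.928/3.25 = 0.314 km.

0.314 km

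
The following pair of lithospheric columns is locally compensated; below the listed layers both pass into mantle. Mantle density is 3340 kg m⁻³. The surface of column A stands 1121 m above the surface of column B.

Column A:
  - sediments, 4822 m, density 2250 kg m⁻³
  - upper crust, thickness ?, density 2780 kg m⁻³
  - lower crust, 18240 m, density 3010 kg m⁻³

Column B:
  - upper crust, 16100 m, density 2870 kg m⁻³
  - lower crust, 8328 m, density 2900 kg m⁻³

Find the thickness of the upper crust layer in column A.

Take the compensation level at the base of the deeper column (depth z_c below the surface of column A) and equate Σ ρ_i t_i down to z_c; mantle fills any gap and the z_c terms cancel.
Column A: 4822×2250 + x×2780 + 18240×3010 + (z_c − 23062 − x)×3340
Column B: 1121×0 + 16100×2870 + 8328×2900 + (z_c − 1121 − 24428)×3340
The z_c×3340 term appears on both sides and cancels. Collect the known terms of each column as K = Σ(ρt)_known − 3340 × (depth of known layers): K_A = 65751900 − 3340×23062 = −11275180; K_B = 70358200 − 3340×(1121 + 24428) = −14975460.
Balance: K_A − x×(3340 − 2780) = K_B, so x = (K_A − K_B)/(3340 − 2780) = 3700280/560 = 6610 m.

6610 m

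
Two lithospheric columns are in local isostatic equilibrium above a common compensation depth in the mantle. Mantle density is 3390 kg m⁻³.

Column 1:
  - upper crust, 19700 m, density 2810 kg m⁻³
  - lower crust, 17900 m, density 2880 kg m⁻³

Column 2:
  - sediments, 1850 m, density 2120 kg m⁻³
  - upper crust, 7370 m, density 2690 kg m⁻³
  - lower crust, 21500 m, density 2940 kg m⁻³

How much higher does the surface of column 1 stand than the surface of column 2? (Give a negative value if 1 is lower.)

995 m

For any compensation level in the mantle, the mantle terms cancel and isostasy reduces to e = (Σt_1 − Σt_2) − (Σ(ρt)_1 − Σ(ρt)_2) / ρ_m.
Σt_1 = 37600 m; Σt_2 = 30720 m; Σ(ρt)_1 = 106909000; Σ(ρt)_2 = 86957300 (in m·kg m⁻³).
e = (37600 − 30720) − (106909000 − 86957300) / 3390 = 995 m.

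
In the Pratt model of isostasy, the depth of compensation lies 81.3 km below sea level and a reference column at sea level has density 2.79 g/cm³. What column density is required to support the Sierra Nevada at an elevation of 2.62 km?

2.7 g/cm³

Pratt balance: ρ_ref D = ρ (D + h).
ρ = ρ_ref D/(D + h) = 2.79 × 81.3 km/(81.3 km + 2.62 km) = 2.7 g/cm³.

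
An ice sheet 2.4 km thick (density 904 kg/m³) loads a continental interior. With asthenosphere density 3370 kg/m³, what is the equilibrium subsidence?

By Archimedes' principle applied to the lithosphere: the ice load ρ_ice t is balanced by mantle displaced below, ρ_m s.
s = t ρ_ice / ρ_m = 2.4 km × 904/3370 = 0.644 km.

0.644 km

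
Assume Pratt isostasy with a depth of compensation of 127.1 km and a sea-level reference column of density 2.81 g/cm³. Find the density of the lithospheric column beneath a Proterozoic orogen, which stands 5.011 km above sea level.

2.7 g/cm³

Pratt balance: ρ_ref D = ρ (D + h).
ρ = ρ_ref D/(D + h) = 2.81 × 127.1 km/(127.1 km + 5.011 km) = 2.7 g/cm³.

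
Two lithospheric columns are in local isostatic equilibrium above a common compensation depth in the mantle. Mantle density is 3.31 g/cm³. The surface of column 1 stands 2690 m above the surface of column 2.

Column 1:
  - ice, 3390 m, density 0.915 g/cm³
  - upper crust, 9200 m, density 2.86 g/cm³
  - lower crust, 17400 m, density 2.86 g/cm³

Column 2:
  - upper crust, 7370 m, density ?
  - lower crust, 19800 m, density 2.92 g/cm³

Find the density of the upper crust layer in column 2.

2.84 g/cm³

Take the compensation level at the base of the deeper column (depth z_c below the surface of column 1) and equate Σ ρ_i t_i down to z_c; mantle fills any gap and the z_c terms cancel.
Column 1: 3390×0.915 + 9200×2.86 + 17400×2.86 + (z_c − 29990)×3.31
Column 2: 2690×0 + 7370×ρ + 19800×2.92 + (z_c − 2690 − 27170)×3.31
The z_c×3.31 term appears on both sides and cancels. Collect the known terms of each column as K = Σ(ρt)_known − 3.31 × (depth of known layers): K_1 = 79177.85 − 3.31×29990 = −20089.05; K_2 = 57816 − 3.31×(2690 + 27170) = −41020.6.
Balance: K_1 = K_2 + 7370×ρ, so ρ = (K_1 − K_2)/7370 = 20931.5/7370 = 2.84 g/cm³.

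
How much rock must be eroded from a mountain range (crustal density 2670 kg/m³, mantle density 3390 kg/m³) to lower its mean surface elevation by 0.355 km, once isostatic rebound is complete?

Net drop Δ = e − u = e − e ρ_c/ρ_m = e (ρ_m − ρ_c)/ρ_m.
e = Δ ρ_m/(ρ_m − ρ_c) = 0.355 km × 3390/720 = 1.67 km.

1.67 km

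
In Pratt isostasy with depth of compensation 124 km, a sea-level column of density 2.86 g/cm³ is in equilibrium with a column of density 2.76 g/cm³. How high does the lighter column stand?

4.49 km

ρ_ref D = ρ (D + h) → h = D (ρ_ref − ρ)/ρ.
h = 124 km × (2.86 − 2.76)/2.76 = 4.49 km.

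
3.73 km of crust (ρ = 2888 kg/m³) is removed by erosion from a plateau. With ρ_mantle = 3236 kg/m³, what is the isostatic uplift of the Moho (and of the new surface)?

3.33 km

Unloading: uplift u = e ρ_c/ρ_m = 3.73 km × 2888/3236 = 3.33 km.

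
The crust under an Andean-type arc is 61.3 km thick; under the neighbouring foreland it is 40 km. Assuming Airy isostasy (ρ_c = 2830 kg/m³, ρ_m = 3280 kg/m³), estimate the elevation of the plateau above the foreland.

2.92 km

Excess crust Δ = 61.3 km − 40 km = 21.3 km, split between elevation h and root r with h + r = Δ.
Airy balance ρ_c h = (ρ_m − ρ_c) r gives r = h ρ_c/(ρ_m − ρ_c), so h (1 + ρ_c/(ρ_m − ρ_c)) = Δ, i.e. h = Δ (ρ_m − ρ_c)/ρ_m.
h = 21.3 km × 450/3280 = 2.92 km.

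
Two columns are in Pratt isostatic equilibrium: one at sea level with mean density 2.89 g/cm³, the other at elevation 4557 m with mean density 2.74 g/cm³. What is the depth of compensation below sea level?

83200 m

ρ_ref D = ρ (D + h) → D (ρ_ref − ρ) = ρ h.
D = ρ h/(ρ_ref − ρ) = 2.74 × 4557 m/(2.89 − 2.74) = 83200 m.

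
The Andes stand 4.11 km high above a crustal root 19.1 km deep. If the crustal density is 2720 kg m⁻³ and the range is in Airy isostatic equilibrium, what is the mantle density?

3310 kg m⁻³

Airy balance: ρ_c h = (ρ_m − ρ_c) r → ρ_m = ρ_c (1 + h/r).
ρ_m = 2720 × (1 + 4.11 km/19.1 km) = 3310 kg m⁻³.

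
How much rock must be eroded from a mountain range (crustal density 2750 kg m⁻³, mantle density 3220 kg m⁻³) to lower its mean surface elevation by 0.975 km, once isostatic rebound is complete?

Net drop Δ = e − u = e − e ρ_c/ρ_m = e (ρ_m − ρ_c)/ρ_m.
e = Δ ρ_m/(ρ_m − ρ_c) = 0.975 km × 3220/470 = 6.68 km.

6.68 km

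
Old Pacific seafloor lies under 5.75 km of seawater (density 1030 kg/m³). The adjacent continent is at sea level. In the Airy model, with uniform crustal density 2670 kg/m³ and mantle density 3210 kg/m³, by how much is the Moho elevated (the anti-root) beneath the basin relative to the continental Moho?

17.5 km

By Archimedes' principle applied to the lithosphere: replacing crust with seawater at the top is compensated by replacing crust with mantle at the base: d (ρ_c − ρ_w) = a (ρ_m − ρ_c).
a = d (ρ_c − ρ_w)/(ρ_m − ρ_c) = 5.75 km × 1640/540 = 17.5 km.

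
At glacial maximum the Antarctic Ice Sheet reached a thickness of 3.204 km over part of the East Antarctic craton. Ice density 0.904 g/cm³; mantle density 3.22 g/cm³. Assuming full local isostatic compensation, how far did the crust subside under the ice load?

0.9 km

Equating mass per unit area of the two columns: the ice load ρ_ice t is balanced by mantle displaced below, ρ_m s.
s = t ρ_ice / ρ_m = 3.204 km × 0.904/3.22 = 0.9 km.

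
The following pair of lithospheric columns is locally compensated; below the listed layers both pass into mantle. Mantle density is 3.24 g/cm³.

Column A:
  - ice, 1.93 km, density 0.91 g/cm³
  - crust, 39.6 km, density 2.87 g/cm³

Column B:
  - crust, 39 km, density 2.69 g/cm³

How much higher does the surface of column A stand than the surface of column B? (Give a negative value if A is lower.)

For any compensation level in the mantle, the mantle terms cancel and isostasy reduces to e = (Σt_A − Σt_B) − (Σ(ρt)_A − Σ(ρt)_B) / ρ_m.
Σt_A = 41.53 km; Σt_B = 39 km; Σ(ρt)_A = 115.4083; Σ(ρt)_B = 104.91 (in km·g/cm³).
e = (41.53 − 39) − (115.4083 − 104.91) / 3.24 = −0.71 km.

−0.71 km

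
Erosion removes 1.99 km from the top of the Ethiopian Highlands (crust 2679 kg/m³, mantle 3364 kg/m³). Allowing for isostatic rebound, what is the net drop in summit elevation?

Rebound u = e ρ_c/ρ_m = 1.99 km × 2679/3364 = 1.585 km.
Net surface drop = e − u = 1.99 km − 1.585 km = e (ρ_m − ρ_c)/ρ_m = 0.405 km.

0.405 km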